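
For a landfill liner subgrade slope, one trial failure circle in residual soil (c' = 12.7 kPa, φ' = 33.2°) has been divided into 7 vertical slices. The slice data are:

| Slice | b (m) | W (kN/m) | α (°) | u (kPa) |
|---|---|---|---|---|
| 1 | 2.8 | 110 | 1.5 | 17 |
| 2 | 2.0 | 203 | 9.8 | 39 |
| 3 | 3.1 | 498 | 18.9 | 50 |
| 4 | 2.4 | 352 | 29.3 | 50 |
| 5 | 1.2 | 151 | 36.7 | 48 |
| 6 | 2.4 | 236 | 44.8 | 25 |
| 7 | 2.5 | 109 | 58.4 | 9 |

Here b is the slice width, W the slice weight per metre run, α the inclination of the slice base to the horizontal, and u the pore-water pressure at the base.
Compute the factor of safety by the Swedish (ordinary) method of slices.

Ordinary method of slices: FS = Σ[c'·Δl_i + (W_i cosα_i − u_i·Δl_i)·tanφ'] / Σ W_i sinα_i, with Δl_i = b_i / cosα_i.
Slice 1: Δl = 2.8/cos1.5° = 2.801 m; N'_1 = 110·cos1.5° − 17·2.801 = 62.3; c'Δl = 35.57; W sinα = 2.9
Slice 2: Δl = 2.0/cos9.8° = 2.030 m; N'_2 = 203·cos9.8° − 39·2.030 = 120.9; c'Δl = 25.78; W sinα = 34.6
Slice 3: Δl = 3.1/cos18.9° = 3.277 m; N'_3 = 498·cos18.9° − 50·3.277 = 307.3; c'Δl = 41.61; W sinα = 161.3
Slice 4: Δl = 2.4/cos29.3° = 2.752 m; N'_4 = 352·cos29.3° − 50·2.752 = 169.4; c'Δl = 34.95; W sinα = 172.3
Slice 5: Δl = 1.2/cos36.7° = 1.497 m; N'_5 = 151·cos36.7° − 48·1.497 = 49.2; c'Δl = 19.01; W sinα = 90.2
Slice 6: Δl = 2.4/cos44.8° = 3.382 m; N'_6 = 236·cos44.8° − 25·3.382 = 82.9; c'Δl = 42.96; W sinα = 166.3
Slice 7: Δl = 2.5/cos58.4° = 4.771 m; N'_7 = 109·cos58.4° − 9·4.771 = 14.2; c'Δl = 60.59; W sinα = 92.8
Σc'Δl = 260.5 kN/m; ΣN' = 806.2 kN/m; ΣW sinα = 720.4 kN/m
Resisting = 260.5 + 806.2·tan33.2° = 260.5 + 527.6 = 788.0 kN/m
FS = 788.0 / 720.4 = 1.094

FS = 1.09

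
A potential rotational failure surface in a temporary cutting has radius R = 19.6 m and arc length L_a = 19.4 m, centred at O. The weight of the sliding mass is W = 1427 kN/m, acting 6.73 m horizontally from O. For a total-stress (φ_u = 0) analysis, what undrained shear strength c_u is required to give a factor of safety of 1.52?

c_u = 38.4 kPa

FS = c_u·L_a·R / (W·d), so c_u = FS·W·d / (L_a·R).
c_u = 1.52·1427·6.73 / (19.40·19.6) = 14597.6 / 380.24 = 38.39 kPa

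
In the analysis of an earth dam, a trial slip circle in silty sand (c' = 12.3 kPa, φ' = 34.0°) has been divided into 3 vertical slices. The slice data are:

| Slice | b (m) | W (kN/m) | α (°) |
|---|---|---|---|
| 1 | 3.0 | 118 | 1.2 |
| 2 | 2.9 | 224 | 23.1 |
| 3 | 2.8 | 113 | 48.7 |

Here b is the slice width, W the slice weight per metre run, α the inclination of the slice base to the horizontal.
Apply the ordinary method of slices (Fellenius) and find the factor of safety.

FS = 2.26

Ordinary method of slices: FS = Σ[c'·Δl_i + (W_i cosα_i)·tanφ'] / Σ W_i sinα_i, with Δl_i = b_i / cosα_i.
Slice 1: Δl = 3.0/cos1.2° = 3.001 m; N'_1 = 118·cos1.2° = 118.0; c'Δl = 36.91; W sinα = 2.5
Slice 2: Δl = 2.9/cos23.1° = 3.153 m; N'_2 = 224·cos23.1° = 206.0; c'Δl = 38.78; W sinα = 87.9
Slice 3: Δl = 2.8/cos48.7° = 4.242 m; N'_3 = 113·cos48.7° = 74.6; c'Δl = 52.18; W sinα = 84.9
Σc'Δl = 127.9 kN/m; ΣN' = 398.6 kN/m; ΣW sinα = 175.2 kN/m
Resisting = 127.9 + 398.6·tan34.0° = 127.9 + 268.9 = 396.7 kN/m
FS = 396.7 / 175.2 = 2.264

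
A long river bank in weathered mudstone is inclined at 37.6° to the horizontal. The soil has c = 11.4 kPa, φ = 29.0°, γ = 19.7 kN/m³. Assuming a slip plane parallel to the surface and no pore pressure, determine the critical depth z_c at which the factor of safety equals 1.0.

Setting FS = 1.00 in FS = [c + γz cos²β tanφ] / [γz sinβ cosβ] and solving for z:
z = c / [γ cosβ (FS·sinβ − cosβ·tanφ)]
  = 11.4 / [19.7·cos37.6°·(1.00·sin37.6° − cos37.6°·tan29.0°)]
  = 11.4 / [19.7·0.7923·(1.00·0.6101 − 0.7923·0.5543)]
  = 11.4 / 2.6685 = 4.272 m

z_c = 4.27 m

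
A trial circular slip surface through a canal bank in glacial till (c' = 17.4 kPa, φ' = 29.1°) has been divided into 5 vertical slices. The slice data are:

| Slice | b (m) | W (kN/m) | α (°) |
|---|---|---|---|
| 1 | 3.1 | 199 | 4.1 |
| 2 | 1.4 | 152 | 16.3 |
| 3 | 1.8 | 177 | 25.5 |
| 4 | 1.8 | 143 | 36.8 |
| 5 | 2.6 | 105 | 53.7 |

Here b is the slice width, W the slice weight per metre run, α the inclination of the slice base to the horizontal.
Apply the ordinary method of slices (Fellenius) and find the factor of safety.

Ordinary method of slices: FS = Σ[c'·Δl_i + (W_i cosα_i)·tanφ'] / Σ W_i sinα_i, with Δl_i = b_i / cosα_i.
Slice 1: Δl = 3.1/cos4.1° = 3.108 m; N'_1 = 199·cos4.1° = 198.5; c'Δl = 54.08; W sinα = 14.2
Slice 2: Δl = 1.4/cos16.3° = 1.459 m; N'_2 = 152·cos16.3° = 145.9; c'Δl = 25.38; W sinα = 42.7
Slice 3: Δl = 1.8/cos25.5° = 1.994 m; N'_3 = 177·cos25.5° = 159.8; c'Δl = 34.70; W sinα = 76.2
Slice 4: Δl = 1.8/cos36.8° = 2.248 m; N'_4 = 143·cos36.8° = 114.5; c'Δl = 39.11; W sinα = 85.7
Slice 5: Δl = 2.6/cos53.7° = 4.392 m; N'_5 = 105·cos53.7° = 62.2; c'Δl = 76.42; W sinα = 84.6
Σc'Δl = 229.7 kN/m; ΣN' = 680.8 kN/m; ΣW sinα = 303.4 kN/m
Resisting = 229.7 + 680.8·tan29.1° = 229.7 + 378.9 = 608.6 kN/m
FS = 608.6 / 303.4 = 2.006

FS = 2.01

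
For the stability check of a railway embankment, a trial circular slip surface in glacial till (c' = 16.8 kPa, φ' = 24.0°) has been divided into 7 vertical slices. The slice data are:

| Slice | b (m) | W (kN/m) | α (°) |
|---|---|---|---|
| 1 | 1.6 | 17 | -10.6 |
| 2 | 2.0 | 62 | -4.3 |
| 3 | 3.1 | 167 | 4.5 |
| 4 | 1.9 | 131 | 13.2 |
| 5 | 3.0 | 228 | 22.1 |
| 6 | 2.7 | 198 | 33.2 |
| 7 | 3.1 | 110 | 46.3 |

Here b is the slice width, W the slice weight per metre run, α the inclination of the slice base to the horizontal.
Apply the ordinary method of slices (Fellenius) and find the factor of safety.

Ordinary method of slices: FS = Σ[c'·Δl_i + (W_i cosα_i)·tanφ'] / Σ W_i sinα_i, with Δl_i = b_i / cosα_i.
Slice 1: Δl = 1.6/cos(-10.6°) = 1.628 m; N'_1 = 17·cos(-10.6°) = 16.7; c'Δl = 27.35; W sinα = -3.1
Slice 2: Δl = 2.0/cos(-4.3°) = 2.006 m; N'_2 = 62·cos(-4.3°) = 61.8; c'Δl = 33.69; W sinα = -4.6
Slice 3: Δl = 3.1/cos4.5° = 3.110 m; N'_3 = 167·cos4.5° = 166.5; c'Δl = 52.24; W sinα = 13.1
Slice 4: Δl = 1.9/cos13.2° = 1.952 m; N'_4 = 131·cos13.2° = 127.5; c'Δl = 32.79; W sinα = 29.9
Slice 5: Δl = 3.0/cos22.1° = 3.238 m; N'_5 = 228·cos22.1° = 211.2; c'Δl = 54.40; W sinα = 85.8
Slice 6: Δl = 2.7/cos33.2° = 3.227 m; N'_6 = 198·cos33.2° = 165.7; c'Δl = 54.21; W sinα = 108.4
Slice 7: Δl = 3.1/cos46.3° = 4.487 m; N'_7 = 110·cos46.3° = 76.0; c'Δl = 75.38; W sinα = 79.5
Σc'Δl = 330.1 kN/m; ΣN' = 825.5 kN/m; ΣW sinα = 309.0 kN/m
Resisting = 330.1 + 825.5·tan24.0° = 330.1 + 367.5 = 697.6 kN/m
FS = 697.6 / 309.0 = 2.258

FS = 2.26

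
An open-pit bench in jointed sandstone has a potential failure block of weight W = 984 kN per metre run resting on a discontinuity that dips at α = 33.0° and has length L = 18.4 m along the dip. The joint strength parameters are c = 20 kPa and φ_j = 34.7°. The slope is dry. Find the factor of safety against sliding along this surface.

FS = 1.75

Resolving the block weight along and normal to the plane and applying the Mohr–Coulomb strength on the joint:
N' = W cosα = 984·cos33.0° = 825.3 kN/m
Driving force T = W sinα = 984·sin33.0° = 535.9 kN/m
Resisting force R = c·L + N'·tanφ_j = 20·18.4 + 825.3·tan34.7° = 368.0 + 571.4 = 939.4 kN/m
FS = R / T = 939.4 / 535.9 = 1.753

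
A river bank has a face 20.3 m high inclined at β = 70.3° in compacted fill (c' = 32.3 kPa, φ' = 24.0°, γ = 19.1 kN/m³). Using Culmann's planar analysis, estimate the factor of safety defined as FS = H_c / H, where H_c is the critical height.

H_c = (4c'/γ) · sinβ cosφ' / [1 − cos(β − φ')]
    = (4·32.3/19.1) · sin70.3°·cos24.0° / [1 − cos46.3°]
    = 6.764 · 0.8601 / 0.3091 = 18.82 m
FS = H_c / H = 18.82 / 20.3 = 0.927

FS = 0.93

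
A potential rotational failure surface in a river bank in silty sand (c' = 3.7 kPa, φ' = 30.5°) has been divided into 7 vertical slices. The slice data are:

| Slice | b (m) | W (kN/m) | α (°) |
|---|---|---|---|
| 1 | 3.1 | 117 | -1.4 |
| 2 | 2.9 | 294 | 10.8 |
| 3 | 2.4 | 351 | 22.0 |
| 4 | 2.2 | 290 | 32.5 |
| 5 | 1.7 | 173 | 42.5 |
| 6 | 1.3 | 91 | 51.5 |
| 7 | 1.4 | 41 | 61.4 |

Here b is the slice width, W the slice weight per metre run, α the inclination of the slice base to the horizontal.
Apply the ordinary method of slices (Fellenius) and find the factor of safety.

Ordinary method of slices: FS = Σ[c'·Δl_i + (W_i cosα_i)·tanφ'] / Σ W_i sinα_i, with Δl_i = b_i / cosα_i.
Slice 1: Δl = 3.1/cos(-1.4°) = 3.101 m; N'_1 = 117·cos(-1.4°) = 117.0; c'Δl = 11.47; W sinα = -2.9
Slice 2: Δl = 2.9/cos10.8° = 2.952 m; N'_2 = 294·cos10.8° = 288.8; c'Δl = 10.92; W sinα = 55.1
Slice 3: Δl = 2.4/cos22.0° = 2.588 m; N'_3 = 351·cos22.0° = 325.4; c'Δl = 9.58; W sinα = 131.5
Slice 4: Δl = 2.2/cos32.5° = 2.609 m; N'_4 = 290·cos32.5° = 244.6; c'Δl = 9.65; W sinα = 155.8
Slice 5: Δl = 1.7/cos42.5° = 2.306 m; N'_5 = 173·cos42.5° = 127.5; c'Δl = 8.53; W sinα = 116.9
Slice 6: Δl = 1.3/cos51.5° = 2.088 m; N'_6 = 91·cos51.5° = 56.6; c'Δl = 7.73; W sinα = 71.2
Slice 7: Δl = 1.4/cos61.4° = 2.925 m; N'_7 = 41·cos61.4° = 19.6; c'Δl = 10.82; W sinα = 36.0
Σc'Δl = 68.7 kN/m; ΣN' = 1179.6 kN/m; ΣW sinα = 563.6 kN/m
Resisting = 68.7 + 1179.6·tan30.5° = 68.7 + 694.8 = 763.5 kN/m
FS = 763.5 / 563.6 = 1.355

FS = 1.35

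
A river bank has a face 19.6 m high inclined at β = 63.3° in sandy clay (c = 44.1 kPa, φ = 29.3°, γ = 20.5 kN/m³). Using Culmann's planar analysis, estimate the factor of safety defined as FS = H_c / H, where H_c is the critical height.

H_c = (4c/γ) · sinβ cosφ / [1 − cos(β − φ)]
    = (4·44.1/20.5) · sin63.3°·cos29.3° / [1 − cos34.0°]
    = 8.605 · 0.7791 / 0.1710 = 39.21 m
FS = H_c / H = 39.21 / 19.6 = 2.001

FS = 2.00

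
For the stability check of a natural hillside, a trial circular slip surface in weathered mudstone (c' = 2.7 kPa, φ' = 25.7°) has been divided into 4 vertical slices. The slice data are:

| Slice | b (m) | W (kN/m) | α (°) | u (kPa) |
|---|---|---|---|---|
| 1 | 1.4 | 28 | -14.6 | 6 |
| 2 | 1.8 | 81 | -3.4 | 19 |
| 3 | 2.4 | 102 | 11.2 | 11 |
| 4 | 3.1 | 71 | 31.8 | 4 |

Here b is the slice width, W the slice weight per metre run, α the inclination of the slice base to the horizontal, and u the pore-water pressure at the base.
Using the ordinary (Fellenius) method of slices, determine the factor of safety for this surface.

FS = 2.51

Ordinary method of slices: FS = Σ[c'·Δl_i + (W_i cosα_i − u_i·Δl_i)·tanφ'] / Σ W_i sinα_i, with Δl_i = b_i / cosα_i.
Slice 1: Δl = 1.4/cos(-14.6°) = 1.447 m; N'_1 = 28·cos(-14.6°) − 6·1.447 = 18.4; c'Δl = 3.91; W sinα = -7.1
Slice 2: Δl = 1.8/cos(-3.4°) = 1.803 m; N'_2 = 81·cos(-3.4°) − 19·1.803 = 46.6; c'Δl = 4.87; W sinα = -4.8
Slice 3: Δl = 2.4/cos11.2° = 2.447 m; N'_3 = 102·cos11.2° − 11·2.447 = 73.1; c'Δl = 6.61; W sinα = 19.8
Slice 4: Δl = 3.1/cos31.8° = 3.648 m; N'_4 = 71·cos31.8° − 4·3.648 = 45.8; c'Δl = 9.85; W sinα = 37.4
Σc'Δl = 25.2 kN/m; ΣN' = 183.9 kN/m; ΣW sinα = 45.4 kN/m
Resisting = 25.2 + 183.9·tan25.7° = 25.2 + 88.5 = 113.7 kN/m
FS = 113.7 / 45.4 = 2.507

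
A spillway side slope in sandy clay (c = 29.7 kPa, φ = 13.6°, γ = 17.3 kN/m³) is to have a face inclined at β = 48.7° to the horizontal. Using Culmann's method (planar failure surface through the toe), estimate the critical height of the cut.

Culmann's analysis gives the critical failure plane at α_cr = (β + φ)/2 = (48.7 + 13.6)/2 = 31.2°, and the critical height
H_c = (4c/γ) · sinβ cosφ / [1 − cos(β − φ)]
    = (4·29.7/17.3) · sin48.7°·cos13.6° / [1 − cos(35.1°)]
    = 6.867 · 0.7513·0.9720 / [1 − 0.8181]
    = 6.867 · 0.7302 / 0.1819
    = 27.57 m

H_c = 27.57 m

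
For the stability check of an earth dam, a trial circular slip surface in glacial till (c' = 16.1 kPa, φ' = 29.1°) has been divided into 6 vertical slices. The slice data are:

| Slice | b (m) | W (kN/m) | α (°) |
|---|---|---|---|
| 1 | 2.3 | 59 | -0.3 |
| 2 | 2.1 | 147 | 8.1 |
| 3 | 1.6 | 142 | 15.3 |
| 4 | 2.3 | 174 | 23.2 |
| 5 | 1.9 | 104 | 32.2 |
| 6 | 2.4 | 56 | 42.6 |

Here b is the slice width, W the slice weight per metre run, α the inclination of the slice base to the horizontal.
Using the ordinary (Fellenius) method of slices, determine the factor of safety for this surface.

FS = 2.63

Ordinary method of slices: FS = Σ[c'·Δl_i + (W_i cosα_i)·tanφ'] / Σ W_i sinα_i, with Δl_i = b_i / cosα_i.
Slice 1: Δl = 2.3/cos(-0.3°) = 2.300 m; N'_1 = 59·cos(-0.3°) = 59.0; c'Δl = 37.03; W sinα = -0.3
Slice 2: Δl = 2.1/cos8.1° = 2.121 m; N'_2 = 147·cos8.1° = 145.5; c'Δl = 34.15; W sinα = 20.7
Slice 3: Δl = 1.6/cos15.3° = 1.659 m; N'_3 = 142·cos15.3° = 137.0; c'Δl = 26.71; W sinα = 37.5
Slice 4: Δl = 2.3/cos23.2° = 2.502 m; N'_4 = 174·cos23.2° = 159.9; c'Δl = 40.29; W sinα = 68.5
Slice 5: Δl = 1.9/cos32.2° = 2.245 m; N'_5 = 104·cos32.2° = 88.0; c'Δl = 36.15; W sinα = 55.4
Slice 6: Δl = 2.4/cos42.6° = 3.260 m; N'_6 = 56·cos42.6° = 41.2; c'Δl = 52.49; W sinα = 37.9
Σc'Δl = 226.8 kN/m; ΣN' = 630.7 kN/m; ΣW sinα = 219.7 kN/m
Resisting = 226.8 + 630.7·tan29.1° = 226.8 + 351.0 = 577.8 kN/m
FS = 577.8 / 219.7 = 2.630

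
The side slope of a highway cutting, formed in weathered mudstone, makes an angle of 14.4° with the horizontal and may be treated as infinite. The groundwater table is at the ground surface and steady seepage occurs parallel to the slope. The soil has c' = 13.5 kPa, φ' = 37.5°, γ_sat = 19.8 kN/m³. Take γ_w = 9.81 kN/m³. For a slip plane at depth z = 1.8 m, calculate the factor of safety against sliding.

FS = 3.08

With seepage parallel to the slope and the water table at the surface, the effective normal stress on the slip plane uses the buoyant unit weight γ' = γ_sat − γ_w while the driving shear stress uses γ_sat:
FS = [c' + γ' z cos²β tanφ'] / [γ_sat z sinβ cosβ]
γ' = 19.8 − 9.81 = 9.99 kN/m³
Numerator = 13.5 + 9.99·1.8·cos²14.4°·tan37.5° = 13.5 + 9.99·1.8·0.9382·0.7673 = 26.445 kPa
Denominator = 19.8·1.8·sin14.4°·cos14.4° = 19.8·1.8·0.2487·0.9686 = 8.585 kPa
FS = 26.445 / 8.585 = 3.080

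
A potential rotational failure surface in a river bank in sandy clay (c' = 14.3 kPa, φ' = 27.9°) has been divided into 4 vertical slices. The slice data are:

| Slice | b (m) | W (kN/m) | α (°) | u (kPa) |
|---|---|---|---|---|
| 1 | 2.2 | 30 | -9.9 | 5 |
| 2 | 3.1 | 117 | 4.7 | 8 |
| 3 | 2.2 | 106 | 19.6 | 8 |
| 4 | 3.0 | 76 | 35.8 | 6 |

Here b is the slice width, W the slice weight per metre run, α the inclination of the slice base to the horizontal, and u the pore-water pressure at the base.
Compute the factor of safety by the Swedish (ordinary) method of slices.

FS = 3.37

Ordinary method of slices: FS = Σ[c'·Δl_i + (W_i cosα_i − u_i·Δl_i)·tanφ'] / Σ W_i sinα_i, with Δl_i = b_i / cosα_i.
Slice 1: Δl = 2.2/cos(-9.9°) = 2.233 m; N'_1 = 30·cos(-9.9°) − 5·2.233 = 18.4; c'Δl = 31.94; W sinα = -5.2
Slice 2: Δl = 3.1/cos4.7° = 3.110 m; N'_2 = 117·cos4.7° − 8·3.110 = 91.7; c'Δl = 44.48; W sinα = 9.6
Slice 3: Δl = 2.2/cos19.6° = 2.335 m; N'_3 = 106·cos19.6° − 8·2.335 = 81.2; c'Δl = 33.39; W sinα = 35.6
Slice 4: Δl = 3.0/cos35.8° = 3.699 m; N'_4 = 76·cos35.8° − 6·3.699 = 39.4; c'Δl = 52.89; W sinα = 44.5
Σc'Δl = 162.7 kN/m; ΣN' = 230.7 kN/m; ΣW sinα = 84.4 kN/m
Resisting = 162.7 + 230.7·tan27.9° = 162.7 + 122.2 = 284.9 kN/m
FS = 284.9 / 84.4 = 3.374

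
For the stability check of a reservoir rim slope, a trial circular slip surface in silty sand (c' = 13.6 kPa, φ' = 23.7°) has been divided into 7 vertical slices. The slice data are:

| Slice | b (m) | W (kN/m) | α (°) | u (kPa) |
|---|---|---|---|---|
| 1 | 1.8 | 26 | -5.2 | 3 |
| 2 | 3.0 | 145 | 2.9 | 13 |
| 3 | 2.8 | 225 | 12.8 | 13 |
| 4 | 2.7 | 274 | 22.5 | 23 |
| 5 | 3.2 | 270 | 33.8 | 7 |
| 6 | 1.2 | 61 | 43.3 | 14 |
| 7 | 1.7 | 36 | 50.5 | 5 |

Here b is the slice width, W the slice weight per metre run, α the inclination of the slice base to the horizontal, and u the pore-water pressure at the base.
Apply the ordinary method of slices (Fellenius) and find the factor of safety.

FS = 1.51

Ordinary method of slices: FS = Σ[c'·Δl_i + (W_i cosα_i − u_i·Δl_i)·tanφ'] / Σ W_i sinα_i, with Δl_i = b_i / cosα_i.
Slice 1: Δl = 1.8/cos(-5.2°) = 1.807 m; N'_1 = 26·cos(-5.2°) − 3·1.807 = 20.5; c'Δl = 24.58; W sinα = -2.4
Slice 2: Δl = 3.0/cos2.9° = 3.004 m; N'_2 = 145·cos2.9° − 13·3.004 = 105.8; c'Δl = 40.85; W sinα = 7.3
Slice 3: Δl = 2.8/cos12.8° = 2.871 m; N'_3 = 225·cos12.8° − 13·2.871 = 182.1; c'Δl = 39.05; W sinα = 49.8
Slice 4: Δl = 2.7/cos22.5° = 2.922 m; N'_4 = 274·cos22.5° − 23·2.922 = 185.9; c'Δl = 39.75; W sinα = 104.9
Slice 5: Δl = 3.2/cos33.8° = 3.851 m; N'_5 = 270·cos33.8° − 7·3.851 = 197.4; c'Δl = 52.37; W sinα = 150.2
Slice 6: Δl = 1.2/cos43.3° = 1.649 m; N'_6 = 61·cos43.3° − 14·1.649 = 21.3; c'Δl = 22.42; W sinα = 41.8
Slice 7: Δl = 1.7/cos50.5° = 2.673 m; N'_7 = 36·cos50.5° − 5·2.673 = 9.5; c'Δl = 36.35; W sinα = 27.8
Σc'Δl = 255.4 kN/m; ΣN' = 722.5 kN/m; ΣW sinα = 379.5 kN/m
Resisting = 255.4 + 722.5·tan23.7° = 255.4 + 317.2 = 572.5 kN/m
FS = 572.5 / 379.5 = 1.509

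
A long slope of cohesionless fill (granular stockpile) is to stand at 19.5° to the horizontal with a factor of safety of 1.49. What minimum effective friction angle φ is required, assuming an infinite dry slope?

φ = 27.8°

FS = tanφ/tanβ ⇒ tanφ = FS · tanβ = 1.49 · tan19.5° = 0.5276
φ = arctan(0.5276) = 27.82°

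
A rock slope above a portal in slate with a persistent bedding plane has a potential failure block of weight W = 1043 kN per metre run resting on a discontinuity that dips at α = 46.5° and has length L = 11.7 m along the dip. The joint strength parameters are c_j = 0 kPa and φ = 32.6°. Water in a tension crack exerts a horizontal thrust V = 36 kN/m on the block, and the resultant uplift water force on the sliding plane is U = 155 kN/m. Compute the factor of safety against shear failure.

Resolving the block weight along and normal to the plane and applying the Mohr–Coulomb strength on the joint:
N' = W cosα − U − V sinα = 1043·cos46.5° − 155 − 36·sin46.5° = 536.8 kN/m
Driving force T = W sinα + V cosα = 1043·sin46.5° + 36·cos46.5° = 781.3 kN/m
Resisting force R = c_j·L + N'·tanφ = 0·11.7 + 536.8·tan32.6° = 0.0 + 343.3 = 343.3 kN/m
FS = R / T = 343.3 / 781.3 = 0.439

FS = 0.44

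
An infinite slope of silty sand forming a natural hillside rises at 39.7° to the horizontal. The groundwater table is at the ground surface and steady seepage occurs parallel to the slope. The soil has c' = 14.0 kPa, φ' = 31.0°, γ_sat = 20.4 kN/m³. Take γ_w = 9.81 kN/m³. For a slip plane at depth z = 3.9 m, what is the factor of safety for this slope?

FS = 0.73

With seepage parallel to the slope and the water table at the surface, the effective normal stress on the slip plane uses the buoyant unit weight γ' = γ_sat − γ_w while the driving shear stress uses γ_sat:
FS = [c' + γ' z cos²β tanφ'] / [γ_sat z sinβ cosβ]
γ' = 20.4 − 9.81 = 10.59 kN/m³
Numerator = 14.0 + 10.59·3.9·cos²39.7°·tan31.0° = 14.0 + 10.59·3.9·0.5920·0.6009 = 28.691 kPa
Denominator = 20.4·3.9·sin39.7°·cos39.7° = 20.4·3.9·0.6388·0.7694 = 39.101 kPa
FS = 28.691 / 39.101 = 0.734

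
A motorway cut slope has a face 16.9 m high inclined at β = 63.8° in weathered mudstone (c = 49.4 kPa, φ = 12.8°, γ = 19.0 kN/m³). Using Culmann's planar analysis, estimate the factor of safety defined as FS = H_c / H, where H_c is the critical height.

H_c = (4c/γ) · sinβ cosφ / [1 − cos(β − φ)]
    = (4·49.4/19.0) · sin63.8°·cos12.8° / [1 − cos51.0°]
    = 10.400 · 0.8750 / 0.3707 = 24.55 m
FS = H_c / H = 24.55 / 16.9 = 1.453

FS = 1.45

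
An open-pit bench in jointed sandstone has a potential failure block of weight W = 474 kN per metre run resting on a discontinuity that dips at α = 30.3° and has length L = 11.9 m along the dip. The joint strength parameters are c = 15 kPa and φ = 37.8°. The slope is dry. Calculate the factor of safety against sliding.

Resolving the block weight along and normal to the plane and applying the Mohr–Coulomb strength on the joint:
N' = W cosα = 474·cos30.3° = 409.2 kN/m
Driving force T = W sinα = 474·sin30.3° = 239.1 kN/m
Resisting force R = c·L + N'·tanφ = 15·11.9 + 409.2·tan37.8° = 178.5 + 317.4 = 495.9 kN/m
FS = R / T = 495.9 / 239.1 = 2.074

FS = 2.07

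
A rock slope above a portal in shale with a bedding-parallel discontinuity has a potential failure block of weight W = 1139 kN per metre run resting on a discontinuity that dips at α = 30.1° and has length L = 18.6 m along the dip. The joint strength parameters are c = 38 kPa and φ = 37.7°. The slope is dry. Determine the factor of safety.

Resolving the block weight along and normal to the plane and applying the Mohr–Coulomb strength on the joint:
N' = W cosα = 1139·cos30.1° = 985.4 kN/m
Driving force T = W sinα = 1139·sin30.1° = 571.2 kN/m
Resisting force R = c·L + N'·tanφ = 38·18.6 + 985.4·tan37.7° = 706.8 + 761.6 = 1468.4 kN/m
FS = R / T = 1468.4 / 571.2 = 2.571

FS = 2.57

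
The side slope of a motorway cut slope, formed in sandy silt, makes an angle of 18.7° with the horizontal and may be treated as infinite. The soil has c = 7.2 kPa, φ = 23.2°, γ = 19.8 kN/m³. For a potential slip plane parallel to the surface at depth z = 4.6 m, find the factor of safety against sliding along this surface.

FS = 1.53

For an infinite slope with a slip plane parallel to the surface (no pore pressure): FS = [c + γz cos²β tanφ] / [γz sinβ cosβ].
γz = 19.8·4.6 = 91.08 kN/m²
Numerator = 7.2 + 91.08·cos²18.7°·tan23.2° = 7.2 + 91.08·0.8972·0.4286 = 42.224 kPa
Denominator = 91.08·sin18.7°·cos18.7° = 91.08·0.3206·0.9472 = 27.660 kPa
FS = 42.224 / 27.660 = 1.527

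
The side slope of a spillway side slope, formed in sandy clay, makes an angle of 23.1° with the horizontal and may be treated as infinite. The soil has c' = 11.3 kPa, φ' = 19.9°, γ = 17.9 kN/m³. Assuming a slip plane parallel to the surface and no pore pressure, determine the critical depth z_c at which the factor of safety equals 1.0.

Setting FS = 1.00 in FS = [c' + γz cos²β tanφ'] / [γz sinβ cosβ] and solving for z:
z = c' / [γ cosβ (FS·sinβ − cosβ·tanφ')]
  = 11.3 / [17.9·cos23.1°·(1.00·sin23.1° − cos23.1°·tan19.9°)]
  = 11.3 / [17.9·0.9198·(1.00·0.3923 − 0.9198·0.3620)]
  = 11.3 / 0.9775 = 11.561 m

z_c = 11.56 m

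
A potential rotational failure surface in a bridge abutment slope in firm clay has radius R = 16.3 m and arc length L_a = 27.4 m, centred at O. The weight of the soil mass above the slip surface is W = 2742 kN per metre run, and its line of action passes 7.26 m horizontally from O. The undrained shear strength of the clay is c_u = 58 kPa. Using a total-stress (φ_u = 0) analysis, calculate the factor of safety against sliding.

FS = 1.30

Taking moments about the centre O, the resisting moment is provided by the undrained shear strength acting along the arc:
M_R = c_u·L_a·R = 58·27.40·16.3 = 25904.0 kN·m/m
M_D = W·d = 2742·7.26 = 19906.9 kN·m/m
FS = M_R / M_D = 25904.0 / 19906.9 = 1.301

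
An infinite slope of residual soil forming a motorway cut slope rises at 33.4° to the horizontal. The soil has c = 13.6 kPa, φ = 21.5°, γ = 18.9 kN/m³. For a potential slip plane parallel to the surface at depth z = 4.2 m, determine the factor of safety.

FS = 0.97

For an infinite slope with a slip plane parallel to the surface (no pore pressure): FS = [c + γz cos²β tanφ] / [γz sinβ cosβ].
γz = 18.9·4.2 = 79.38 kN/m²
Numerator = 13.6 + 79.38·cos²33.4°·tan21.5° = 13.6 + 79.38·0.6970·0.3939 = 35.393 kPa
Denominator = 79.38·sin33.4°·cos33.4° = 79.38·0.5505·0.8348 = 36.480 kPa
FS = 35.393 / 36.480 = 0.970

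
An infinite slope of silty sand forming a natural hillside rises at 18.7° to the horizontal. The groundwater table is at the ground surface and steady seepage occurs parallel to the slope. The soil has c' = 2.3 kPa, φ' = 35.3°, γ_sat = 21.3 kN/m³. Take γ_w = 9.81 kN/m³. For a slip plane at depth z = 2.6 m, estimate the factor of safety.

FS = 1.27

With seepage parallel to the slope and the water table at the surface, the effective normal stress on the slip plane uses the buoyant unit weight γ' = γ_sat − γ_w while the driving shear stress uses γ_sat:
FS = [c' + γ' z cos²β tanφ'] / [γ_sat z sinβ cosβ]
γ' = 21.3 − 9.81 = 11.49 kN/m³
Numerator = 2.3 + 11.49·2.6·cos²18.7°·tan35.3° = 2.3 + 11.49·2.6·0.8972·0.7080 = 21.278 kPa
Denominator = 21.3·2.6·sin18.7°·cos18.7° = 21.3·2.6·0.3206·0.9472 = 16.818 kPa
FS = 21.278 / 16.818 = 1.265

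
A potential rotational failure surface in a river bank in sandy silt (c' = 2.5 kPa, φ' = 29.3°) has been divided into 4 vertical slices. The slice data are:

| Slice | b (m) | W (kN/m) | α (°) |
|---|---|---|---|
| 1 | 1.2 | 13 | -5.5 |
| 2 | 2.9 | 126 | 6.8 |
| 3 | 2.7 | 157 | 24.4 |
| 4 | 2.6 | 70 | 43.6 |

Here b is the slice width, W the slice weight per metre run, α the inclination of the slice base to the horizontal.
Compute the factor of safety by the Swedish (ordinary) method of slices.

FS = 1.68

Ordinary method of slices: FS = Σ[c'·Δl_i + (W_i cosα_i)·tanφ'] / Σ W_i sinα_i, with Δl_i = b_i / cosα_i.
Slice 1: Δl = 1.2/cos(-5.5°) = 1.206 m; N'_1 = 13·cos(-5.5°) = 12.9; c'Δl = 3.01; W sinα = -1.2
Slice 2: Δl = 2.9/cos6.8° = 2.921 m; N'_2 = 126·cos6.8° = 125.1; c'Δl = 7.30; W sinα = 14.9
Slice 3: Δl = 2.7/cos24.4° = 2.965 m; N'_3 = 157·cos24.4° = 143.0; c'Δl = 7.41; W sinα = 64.9
Slice 4: Δl = 2.6/cos43.6° = 3.590 m; N'_4 = 70·cos43.6° = 50.7; c'Δl = 8.98; W sinα = 48.3
Σc'Δl = 26.7 kN/m; ΣN' = 331.7 kN/m; ΣW sinα = 126.8 kN/m
Resisting = 26.7 + 331.7·tan29.3° = 26.7 + 186.2 = 212.9 kN/m
FS = 212.9 / 126.8 = 1.679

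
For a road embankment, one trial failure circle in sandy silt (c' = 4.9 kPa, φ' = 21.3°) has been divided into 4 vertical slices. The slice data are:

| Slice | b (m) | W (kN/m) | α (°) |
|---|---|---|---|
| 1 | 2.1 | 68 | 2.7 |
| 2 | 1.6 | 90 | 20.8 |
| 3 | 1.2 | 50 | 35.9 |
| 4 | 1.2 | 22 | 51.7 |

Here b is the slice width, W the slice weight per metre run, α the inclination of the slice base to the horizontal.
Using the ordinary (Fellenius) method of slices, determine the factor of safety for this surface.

Ordinary method of slices: FS = Σ[c'·Δl_i + (W_i cosα_i)·tanφ'] / Σ W_i sinα_i, with Δl_i = b_i / cosα_i.
Slice 1: Δl = 2.1/cos2.7° = 2.102 m; N'_1 = 68·cos2.7° = 67.9; c'Δl = 10.30; W sinα = 3.2
Slice 2: Δl = 1.6/cos20.8° = 1.712 m; N'_2 = 90·cos20.8° = 84.1; c'Δl = 8.39; W sinα = 32.0
Slice 3: Δl = 1.2/cos35.9° = 1.481 m; N'_3 = 50·cos35.9° = 40.5; c'Δl = 7.26; W sinα = 29.3
Slice 4: Δl = 1.2/cos51.7° = 1.936 m; N'_4 = 22·cos51.7° = 13.6; c'Δl = 9.49; W sinα = 17.3
Σc'Δl = 35.4 kN/m; ΣN' = 206.2 kN/m; ΣW sinα = 81.7 kN/m
Resisting = 35.4 + 206.2·tan21.3° = 35.4 + 80.4 = 115.8 kN/m
FS = 115.8 / 81.7 = 1.417

FS = 1.42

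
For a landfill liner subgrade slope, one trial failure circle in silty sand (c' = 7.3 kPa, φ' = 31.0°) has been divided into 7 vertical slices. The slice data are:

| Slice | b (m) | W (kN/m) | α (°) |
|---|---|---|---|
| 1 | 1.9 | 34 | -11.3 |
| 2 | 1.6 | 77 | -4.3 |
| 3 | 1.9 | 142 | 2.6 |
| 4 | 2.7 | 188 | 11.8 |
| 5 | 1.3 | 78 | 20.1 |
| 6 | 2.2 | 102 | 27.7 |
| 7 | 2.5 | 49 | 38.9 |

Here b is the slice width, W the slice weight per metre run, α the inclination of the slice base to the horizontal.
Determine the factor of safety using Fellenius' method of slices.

Ordinary method of slices: FS = Σ[c'·Δl_i + (W_i cosα_i)·tanφ'] / Σ W_i sinα_i, with Δl_i = b_i / cosα_i.
Slice 1: Δl = 1.9/cos(-11.3°) = 1.938 m; N'_1 = 34·cos(-11.3°) = 33.3; c'Δl = 14.14; W sinα = -6.7
Slice 2: Δl = 1.6/cos(-4.3°) = 1.605 m; N'_2 = 77·cos(-4.3°) = 76.8; c'Δl = 11.71; W sinα = -5.8
Slice 3: Δl = 1.9/cos2.6° = 1.902 m; N'_3 = 142·cos2.6° = 141.9; c'Δl = 13.88; W sinα = 6.4
Slice 4: Δl = 2.7/cos11.8° = 2.758 m; N'_4 = 188·cos11.8° = 184.0; c'Δl = 20.14; W sinα = 38.4
Slice 5: Δl = 1.3/cos20.1° = 1.384 m; N'_5 = 78·cos20.1° = 73.2; c'Δl = 10.11; W sinα = 26.8
Slice 6: Δl = 2.2/cos27.7° = 2.485 m; N'_6 = 102·cos27.7° = 90.3; c'Δl = 18.14; W sinα = 47.4
Slice 7: Δl = 2.5/cos38.9° = 3.212 m; N'_7 = 49·cos38.9° = 38.1; c'Δl = 23.45; W sinα = 30.8
Σc'Δl = 111.6 kN/m; ΣN' = 637.7 kN/m; ΣW sinα = 137.4 kN/m
Resisting = 111.6 + 637.7·tan31.0° = 111.6 + 383.2 = 494.7 kN/m
FS = 494.7 / 137.4 = 3.600

FS = 3.60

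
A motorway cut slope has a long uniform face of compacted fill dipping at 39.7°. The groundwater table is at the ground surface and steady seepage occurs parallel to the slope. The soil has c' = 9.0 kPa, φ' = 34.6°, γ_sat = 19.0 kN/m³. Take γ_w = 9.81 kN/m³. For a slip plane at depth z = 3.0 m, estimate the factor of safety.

FS = 0.72

With seepage parallel to the slope and the water table at the surface, the effective normal stress on the slip plane uses the buoyant unit weight γ' = γ_sat − γ_w while the driving shear stress uses γ_sat:
FS = [c' + γ' z cos²β tanφ'] / [γ_sat z sinβ cosβ]
γ' = 19.0 − 9.81 = 9.19 kN/m³
Numerator = 9.0 + 9.19·3.0·cos²39.7°·tan34.6° = 9.0 + 9.19·3.0·0.5920·0.6899 = 20.259 kPa
Denominator = 19.0·3.0·sin39.7°·cos39.7° = 19.0·3.0·0.6388·0.7694 = 28.014 kPa
FS = 20.259 / 28.014 = 0.723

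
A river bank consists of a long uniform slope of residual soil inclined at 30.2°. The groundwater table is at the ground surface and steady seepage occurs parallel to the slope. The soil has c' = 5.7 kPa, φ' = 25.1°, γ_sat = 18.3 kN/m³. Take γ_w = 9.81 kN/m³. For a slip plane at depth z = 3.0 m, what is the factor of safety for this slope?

FS = 0.61

With seepage parallel to the slope and the water table at the surface, the effective normal stress on the slip plane uses the buoyant unit weight γ' = γ_sat − γ_w while the driving shear stress uses γ_sat:
FS = [c' + γ' z cos²β tanφ'] / [γ_sat z sinβ cosβ]
γ' = 18.3 − 9.81 = 8.49 kN/m³
Numerator = 5.7 + 8.49·3.0·cos²30.2°·tan25.1° = 5.7 + 8.49·3.0·0.7470·0.4684 = 14.612 kPa
Denominator = 18.3·3.0·sin30.2°·cos30.2° = 18.3·3.0·0.5030·0.8643 = 23.868 kPa
FS = 14.612 / 23.868 = 0.612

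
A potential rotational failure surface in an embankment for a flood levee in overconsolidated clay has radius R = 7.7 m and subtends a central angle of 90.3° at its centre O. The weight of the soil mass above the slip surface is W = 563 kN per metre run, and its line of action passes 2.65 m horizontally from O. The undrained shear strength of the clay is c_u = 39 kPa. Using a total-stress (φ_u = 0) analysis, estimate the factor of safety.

Taking moments about the centre O, the resisting moment is provided by the undrained shear strength acting along the arc:
Arc length L_a = R·θ = 7.7·(90.3°·π/180) = 7.7·1.5760 = 12.14 m
M_R = c_u·L_a·R = 39·12.14·7.7 = 3644.3 kN·m/m
M_D = W·d = 563·2.65 = 1492.0 kN·m/m
FS = M_R / M_D = 3644.3 / 1492.0 = 2.443

FS = 2.44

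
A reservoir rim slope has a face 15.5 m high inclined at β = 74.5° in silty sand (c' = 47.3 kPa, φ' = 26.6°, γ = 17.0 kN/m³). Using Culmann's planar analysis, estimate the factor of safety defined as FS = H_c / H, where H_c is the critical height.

FS = 1.88

H_c = (4c'/γ) · sinβ cosφ' / [1 − cos(β − φ')]
    = (4·47.3/17.0) · sin74.5°·cos26.6° / [1 − cos47.9°]
    = 11.129 · 0.8616 / 0.3296 = 29.10 m
FS = H_c / H = 29.10 / 15.5 = 1.877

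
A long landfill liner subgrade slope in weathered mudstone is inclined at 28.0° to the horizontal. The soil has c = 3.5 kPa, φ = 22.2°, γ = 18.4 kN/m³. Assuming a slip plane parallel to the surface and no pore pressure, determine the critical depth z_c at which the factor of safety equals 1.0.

z_c = 1.97 m

Setting FS = 1.00 in FS = [c + γz cos²β tanφ] / [γz sinβ cosβ] and solving for z:
z = c / [γ cosβ (FS·sinβ − cosβ·tanφ)]
  = 3.5 / [18.4·cos28.0°·(1.00·sin28.0° − cos28.0°·tan22.2°)]
  = 3.5 / [18.4·0.8829·(1.00·0.4695 − 0.8829·0.4081)]
  = 3.5 / 1.7732 = 1.974 m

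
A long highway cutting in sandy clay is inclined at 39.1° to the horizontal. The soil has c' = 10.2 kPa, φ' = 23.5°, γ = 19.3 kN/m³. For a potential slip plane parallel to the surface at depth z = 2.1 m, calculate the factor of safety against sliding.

FS = 1.05

For an infinite slope with a slip plane parallel to the surface (no pore pressure): FS = [c' + γz cos²β tanφ'] / [γz sinβ cosβ].
γz = 19.3·2.1 = 40.53 kN/m²
Numerator = 10.2 + 40.53·cos²39.1°·tan23.5° = 10.2 + 40.53·0.6022·0.4348 = 20.813 kPa
Denominator = 40.53·sin39.1°·cos39.1° = 40.53·0.6307·0.7760 = 19.837 kPa
FS = 20.813 / 19.837 = 1.049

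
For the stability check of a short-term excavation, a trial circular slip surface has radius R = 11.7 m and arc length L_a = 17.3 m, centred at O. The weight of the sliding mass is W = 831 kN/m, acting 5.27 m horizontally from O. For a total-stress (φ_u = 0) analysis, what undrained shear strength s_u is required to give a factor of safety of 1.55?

FS = s_u·L_a·R / (W·d), so s_u = FS·W·d / (L_a·R).
s_u = 1.55·831·5.27 / (17.30·11.7) = 6788.0 / 202.41 = 33.54 kPa

s_u = 33.5 kPa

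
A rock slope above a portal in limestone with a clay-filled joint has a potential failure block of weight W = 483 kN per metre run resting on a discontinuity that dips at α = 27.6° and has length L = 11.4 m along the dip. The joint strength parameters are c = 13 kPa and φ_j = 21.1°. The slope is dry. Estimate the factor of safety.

Resolving the block weight along and normal to the plane and applying the Mohr–Coulomb strength on the joint:
N' = W cosα = 483·cos27.6° = 428.0 kN/m
Driving force T = W sinα = 483·sin27.6° = 223.8 kN/m
Resisting force R = c·L + N'·tanφ_j = 13·11.4 + 428.0·tan21.1° = 148.2 + 165.2 = 313.4 kN/m
FS = R / T = 313.4 / 223.8 = 1.400

FS = 1.40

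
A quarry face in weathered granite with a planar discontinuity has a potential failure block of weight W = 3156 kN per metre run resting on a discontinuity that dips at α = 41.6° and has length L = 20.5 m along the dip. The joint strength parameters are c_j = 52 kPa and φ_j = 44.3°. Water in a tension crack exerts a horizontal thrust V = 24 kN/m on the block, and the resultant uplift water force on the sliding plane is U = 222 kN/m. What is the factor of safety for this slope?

FS = 1.48

Resolving the block weight along and normal to the plane and applying the Mohr–Coulomb strength on the joint:
N' = W cosα − U − V sinα = 3156·cos41.6° − 222 − 24·sin41.6° = 2122.1 kN/m
Driving force T = W sinα + V cosα = 3156·sin41.6° + 24·cos41.6° = 2113.3 kN/m
Resisting force R = c_j·L + N'·tanφ_j = 52·20.5 + 2122.1·tan44.3° = 1066.0 + 2070.9 = 3136.9 kN/m
FS = R / T = 3136.9 / 2113.3 = 1.484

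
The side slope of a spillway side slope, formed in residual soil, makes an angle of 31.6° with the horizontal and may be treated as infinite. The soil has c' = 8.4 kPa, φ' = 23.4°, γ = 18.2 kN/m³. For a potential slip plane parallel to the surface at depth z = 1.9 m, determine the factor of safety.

For an infinite slope with a slip plane parallel to the surface (no pore pressure): FS = [c' + γz cos²β tanφ'] / [γz sinβ cosβ].
γz = 18.2·1.9 = 34.58 kN/m²
Numerator = 8.4 + 34.58·cos²31.6°·tan23.4° = 8.4 + 34.58·0.7254·0.4327 = 19.256 kPa
Denominator = 34.58·sin31.6°·cos31.6° = 34.58·0.5240·0.8517 = 15.433 kPa
FS = 19.256 / 15.433 = 1.248

FS = 1.25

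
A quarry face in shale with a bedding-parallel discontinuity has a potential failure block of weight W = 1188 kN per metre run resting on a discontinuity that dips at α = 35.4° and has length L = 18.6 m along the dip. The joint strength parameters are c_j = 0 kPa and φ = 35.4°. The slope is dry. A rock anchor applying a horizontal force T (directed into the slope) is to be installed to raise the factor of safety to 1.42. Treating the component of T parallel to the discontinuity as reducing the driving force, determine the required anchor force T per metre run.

Resolving forces along and normal to the sliding plane, with the horizontal anchor force T adding T·sinα to the effective normal force and T·cosα acting up the plane against the driving force:
FS = [c_jL + (W cosα + T sinα) tanφ] / [W sinα − T cosα]
Without the anchor: N' = 968.4 kN/m, driving T_d = 688.2 kN/m, resisting R = 0·18.6 + 968.4·tan35.4° = 688.2 kN/m, FS = 1.00.
Setting FS = 1.42 and solving for T:
1.42·(688.2 − T cos35.4°) = 688.2 + T sin35.4°·tan35.4°
T·(sin35.4°·tan35.4° + 1.42·cos35.4°) = 1.42·688.2 − 688.2
T·(0.5793·0.7107 + 1.42·0.8151) = 977.2 − 688.2 = 289.0
T·1.5692 = 289.0
T = 184.2 kN/m

T = 184 kN/m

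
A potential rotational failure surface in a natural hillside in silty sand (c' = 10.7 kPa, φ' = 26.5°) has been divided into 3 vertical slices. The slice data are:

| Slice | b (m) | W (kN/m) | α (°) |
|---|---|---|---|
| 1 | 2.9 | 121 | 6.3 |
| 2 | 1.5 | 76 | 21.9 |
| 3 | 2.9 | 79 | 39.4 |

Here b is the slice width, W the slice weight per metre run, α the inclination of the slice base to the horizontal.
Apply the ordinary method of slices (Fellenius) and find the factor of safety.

FS = 2.33

Ordinary method of slices: FS = Σ[c'·Δl_i + (W_i cosα_i)·tanφ'] / Σ W_i sinα_i, with Δl_i = b_i / cosα_i.
Slice 1: Δl = 2.9/cos6.3° = 2.918 m; N'_1 = 121·cos6.3° = 120.3; c'Δl = 31.22; W sinα = 13.3
Slice 2: Δl = 1.5/cos21.9° = 1.617 m; N'_2 = 76·cos21.9° = 70.5; c'Δl = 17.30; W sinα = 28.3
Slice 3: Δl = 2.9/cos39.4° = 3.753 m; N'_3 = 79·cos39.4° = 61.0; c'Δl = 40.16; W sinα = 50.1
Σc'Δl = 88.7 kN/m; ΣN' = 251.8 kN/m; ΣW sinα = 91.8 kN/m
Resisting = 88.7 + 251.8·tan26.5° = 88.7 + 125.6 = 214.2 kN/m
FS = 214.2 / 91.8 = 2.334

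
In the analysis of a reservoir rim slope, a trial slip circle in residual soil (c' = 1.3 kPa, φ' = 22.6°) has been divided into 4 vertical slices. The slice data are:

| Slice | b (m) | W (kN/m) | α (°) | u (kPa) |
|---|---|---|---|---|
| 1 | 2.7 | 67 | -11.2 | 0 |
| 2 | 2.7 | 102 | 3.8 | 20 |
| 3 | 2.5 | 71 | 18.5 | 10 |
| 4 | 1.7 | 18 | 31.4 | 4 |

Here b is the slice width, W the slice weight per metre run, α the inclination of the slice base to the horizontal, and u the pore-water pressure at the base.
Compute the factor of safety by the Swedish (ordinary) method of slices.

FS = 3.14

Ordinary method of slices: FS = Σ[c'·Δl_i + (W_i cosα_i − u_i·Δl_i)·tanφ'] / Σ W_i sinα_i, with Δl_i = b_i / cosα_i.
Slice 1: Δl = 2.7/cos(-11.2°) = 2.752 m; N'_1 = 67·cos(-11.2°) − 0·2.752 = 65.7; c'Δl = 3.58; W sinα = -13.0
Slice 2: Δl = 2.7/cos3.8° = 2.706 m; N'_2 = 102·cos3.8° − 20·2.706 = 47.7; c'Δl = 3.52; W sinα = 6.8
Slice 3: Δl = 2.5/cos18.5° = 2.636 m; N'_3 = 71·cos18.5° − 10·2.636 = 41.0; c'Δl = 3.43; W sinα = 22.5
Slice 4: Δl = 1.7/cos31.4° = 1.992 m; N'_4 = 18·cos31.4° − 4·1.992 = 7.4; c'Δl = 2.59; W sinα = 9.4
Σc'Δl = 13.1 kN/m; ΣN' = 161.7 kN/m; ΣW sinα = 25.7 kN/m
Resisting = 13.1 + 161.7·tan22.6° = 13.1 + 67.3 = 80.4 kN/m
FS = 80.4 / 25.7 = 3.136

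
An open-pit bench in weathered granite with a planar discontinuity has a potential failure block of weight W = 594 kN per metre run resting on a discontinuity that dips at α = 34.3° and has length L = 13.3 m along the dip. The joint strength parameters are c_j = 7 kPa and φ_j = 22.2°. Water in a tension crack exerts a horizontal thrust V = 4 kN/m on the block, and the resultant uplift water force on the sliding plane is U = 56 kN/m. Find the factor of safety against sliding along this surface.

Resolving the block weight along and normal to the plane and applying the Mohr–Coulomb strength on the joint:
N' = W cosα − U − V sinα = 594·cos34.3° − 56 − 4·sin34.3° = 432.4 kN/m
Driving force T = W sinα + V cosα = 594·sin34.3° + 4·cos34.3° = 338.0 kN/m
Resisting force R = c_j·L + N'·tanφ_j = 7·13.3 + 432.4·tan22.2° = 93.1 + 176.5 = 269.6 kN/m
FS = R / T = 269.6 / 338.0 = 0.797

FS = 0.80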